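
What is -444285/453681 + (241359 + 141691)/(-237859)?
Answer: -3450119665/1332248259 ≈ -2.5897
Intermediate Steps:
-444285/453681 + (241359 + 141691)/(-237859) = -444285*1/453681 + 383050*(-1/237859) = -5485/5601 - 383050/237859 = -3450119665/1332248259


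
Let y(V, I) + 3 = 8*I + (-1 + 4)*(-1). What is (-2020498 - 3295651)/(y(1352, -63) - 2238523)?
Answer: 5316149/2239033 ≈ 2.3743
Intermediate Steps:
y(V, I) = -6 + 8*I (y(V, I) = -3 + (8*I + (-1 + 4)*(-1)) = -3 + (8*I + 3*(-1)) = -3 + (8*I - 3) = -3 + (-3 + 8*I) = -6 + 8*I)
(-2020498 - 3295651)/(y(1352, -63) - 2238523) = (-2020498 - 3295651)/((-6 + 8*(-63)) - 2238523) = -5316149/((-6 - 504) - 2238523) = -5316149/(-510 - 2238523) = -5316149/(-2239033) = -5316149*(-1/2239033) = 5316149/2239033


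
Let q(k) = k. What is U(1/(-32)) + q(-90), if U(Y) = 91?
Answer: 1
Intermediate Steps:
U(1/(-32)) + q(-90) = 91 - 90 = 1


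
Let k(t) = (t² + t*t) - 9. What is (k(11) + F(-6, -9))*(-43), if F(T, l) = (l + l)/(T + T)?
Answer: -20167/2 ≈ -10084.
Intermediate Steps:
F(T, l) = l/T (F(T, l) = (2*l)/((2*T)) = (2*l)*(1/(2*T)) = l/T)
k(t) = -9 + 2*t² (k(t) = (t² + t²) - 9 = 2*t² - 9 = -9 + 2*t²)
(k(11) + F(-6, -9))*(-43) = ((-9 + 2*11²) - 9/(-6))*(-43) = ((-9 + 2*121) - 9*(-⅙))*(-43) = ((-9 + 242) + 3/2)*(-43) = (233 + 3/2)*(-43) = (469/2)*(-43) = -20167/2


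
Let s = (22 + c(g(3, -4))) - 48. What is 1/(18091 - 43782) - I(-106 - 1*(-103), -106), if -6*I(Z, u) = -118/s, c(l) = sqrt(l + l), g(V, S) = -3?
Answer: 19703974/26281893 + 59*I*sqrt(6)/2046 ≈ 0.74972 + 0.070635*I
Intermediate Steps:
c(l) = sqrt(2)*sqrt(l) (c(l) = sqrt(2*l) = sqrt(2)*sqrt(l))
s = -26 + I*sqrt(6) (s = (22 + sqrt(2)*sqrt(-3)) - 48 = (22 + sqrt(2)*(I*sqrt(3))) - 48 = (22 + I*sqrt(6)) - 48 = -26 + I*sqrt(6) ≈ -26.0 + 2.4495*I)
I(Z, u) = 59/(3*(-26 + I*sqrt(6))) (I(Z, u) = -(-59)/(3*(-26 + I*sqrt(6))) = 59/(3*(-26 + I*sqrt(6))))
1/(18091 - 43782) - I(-106 - 1*(-103), -106) = 1/(18091 - 43782) - (-767/1023 - 59*I*sqrt(6)/2046) = 1/(-25691) + (767/1023 + 59*I*sqrt(6)/2046) = -1/25691 + (767/1023 + 59*I*sqrt(6)/2046) = 19703974/26281893 + 59*I*sqrt(6)/2046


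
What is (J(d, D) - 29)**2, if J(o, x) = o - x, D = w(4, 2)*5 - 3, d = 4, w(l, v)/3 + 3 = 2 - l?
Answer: 2809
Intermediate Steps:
w(l, v) = -3 - 3*l (w(l, v) = -9 + 3*(2 - l) = -9 + (6 - 3*l) = -3 - 3*l)
D = -78 (D = (-3 - 3*4)*5 - 3 = (-3 - 12)*5 - 3 = -15*5 - 3 = -75 - 3 = -78)
(J(d, D) - 29)**2 = ((4 - 1*(-78)) - 29)**2 = ((4 + 78) - 29)**2 = (82 - 29)**2 = 53**2 = 2809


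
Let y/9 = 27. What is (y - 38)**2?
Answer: 42025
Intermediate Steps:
y = 243 (y = 9*27 = 243)
(y - 38)**2 = (243 - 38)**2 = 205**2 = 42025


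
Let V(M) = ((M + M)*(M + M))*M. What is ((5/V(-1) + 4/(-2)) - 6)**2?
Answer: 1369/16 ≈ 85.563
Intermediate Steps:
V(M) = 4*M**3 (V(M) = ((2*M)*(2*M))*M = (4*M**2)*M = 4*M**3)
((5/V(-1) + 4/(-2)) - 6)**2 = ((5/((4*(-1)**3)) + 4/(-2)) - 6)**2 = ((5/((4*(-1))) + 4*(-1/2)) - 6)**2 = ((5/(-4) - 2) - 6)**2 = ((5*(-1/4) - 2) - 6)**2 = ((-5/4 - 2) - 6)**2 = (-13/4 - 6)**2 = (-37/4)**2 = 1369/16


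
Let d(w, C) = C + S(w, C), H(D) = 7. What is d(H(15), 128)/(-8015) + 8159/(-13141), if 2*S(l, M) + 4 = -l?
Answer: -3828809/6018578 ≈ -0.63616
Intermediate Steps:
S(l, M) = -2 - l/2 (S(l, M) = -2 + (-l)/2 = -2 - l/2)
d(w, C) = -2 + C - w/2 (d(w, C) = C + (-2 - w/2) = -2 + C - w/2)
d(H(15), 128)/(-8015) + 8159/(-13141) = (-2 + 128 - ½*7)/(-8015) + 8159/(-13141) = (-2 + 128 - 7/2)*(-1/8015) + 8159*(-1/13141) = (245/2)*(-1/8015) - 8159/13141 = -7/458 - 8159/13141 = -3828809/6018578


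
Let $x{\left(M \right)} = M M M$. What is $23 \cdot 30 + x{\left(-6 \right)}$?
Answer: $474$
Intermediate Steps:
$x{\left(M \right)} = M^{3}$ ($x{\left(M \right)} = M^{2} M = M^{3}$)
$23 \cdot 30 + x{\left(-6 \right)} = 23 \cdot 30 + \left(-6\right)^{3} = 690 - 216 = 474$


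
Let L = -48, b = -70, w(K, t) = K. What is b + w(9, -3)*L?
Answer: -502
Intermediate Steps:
b + w(9, -3)*L = -70 + 9*(-48) = -70 - 432 = -502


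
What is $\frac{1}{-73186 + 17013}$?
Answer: $- \frac{1}{56173} \approx -1.7802 \cdot 10^{-5}$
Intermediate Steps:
$\frac{1}{-73186 + 17013} = \frac{1}{-56173} = - \frac{1}{56173}$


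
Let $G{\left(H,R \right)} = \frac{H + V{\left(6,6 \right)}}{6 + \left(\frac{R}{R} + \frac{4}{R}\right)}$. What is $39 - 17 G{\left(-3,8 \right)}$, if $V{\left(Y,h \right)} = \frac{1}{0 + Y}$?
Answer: $\frac{2044}{45} \approx 45.422$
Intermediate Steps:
$V{\left(Y,h \right)} = \frac{1}{Y}$
$G{\left(H,R \right)} = \frac{\frac{1}{6} + H}{7 + \frac{4}{R}}$ ($G{\left(H,R \right)} = \frac{H + \frac{1}{6}}{6 + \left(\frac{R}{R} + \frac{4}{R}\right)} = \frac{H + \frac{1}{6}}{6 + \left(1 + \frac{4}{R}\right)} = \frac{\frac{1}{6} + H}{7 + \frac{4}{R}}$)
$39 - 17 G{\left(-3,8 \right)} = 39 - 17 \cdot \frac{1}{6} \cdot 8 \frac{1}{4 + 7 \cdot 8} \left(1 + 6 \left(-3\right)\right) = 39 - 17 \cdot \frac{1}{6} \cdot 8 \frac{1}{4 + 56} \left(1 - 18\right) = 39 - 17 \cdot \frac{1}{6} \cdot 8 \cdot \frac{1}{60} \left(-17\right) = 39 - - \frac{289}{45} = 39 + \frac{289}{45} = \frac{2044}{45}$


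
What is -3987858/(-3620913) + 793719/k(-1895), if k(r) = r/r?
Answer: 957997144435/1206971 ≈ 7.9372e+5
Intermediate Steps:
k(r) = 1
-3987858/(-3620913) + 793719/k(-1895) = -3987858/(-3620913) + 793719/1 = -3987858*(-1/3620913) + 793719*1 = 1329286/1206971 + 793719 = 957997144435/1206971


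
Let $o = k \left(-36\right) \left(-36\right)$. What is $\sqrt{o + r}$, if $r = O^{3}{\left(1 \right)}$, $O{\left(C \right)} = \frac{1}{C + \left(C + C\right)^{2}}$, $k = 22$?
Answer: $\frac{\sqrt{17820005}}{25} \approx 168.85$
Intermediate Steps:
$O{\left(C \right)} = \frac{1}{C + 4 C^{2}}$ ($O{\left(C \right)} = \frac{1}{C + \left(2 C\right)^{2}} = \frac{1}{C + 4 C^{2}}$)
$o = 28512$ ($o = 22 \left(-36\right) \left(-36\right) = \left(-792\right) \left(-36\right) = 28512$)
$r = \frac{1}{125}$ ($r = \left(\frac{1}{1 \left(1 + 4 \cdot 1\right)}\right)^{3} = \left(1 \frac{1}{1 + 4}\right)^{3} = \left(1 \cdot \frac{1}{5}\right)^{3} = \left(\frac{1}{5}\right)^{3} = \frac{1}{125} \approx 0.008$)
$\sqrt{o + r} = \sqrt{28512 + \frac{1}{125}} = \sqrt{\frac{3564001}{125}} = \frac{\sqrt{17820005}}{25}$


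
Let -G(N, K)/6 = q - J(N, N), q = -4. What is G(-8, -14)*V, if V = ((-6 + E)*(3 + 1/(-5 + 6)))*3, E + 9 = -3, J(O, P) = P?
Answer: 5184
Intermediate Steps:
E = -12 (E = -9 - 3 = -12)
G(N, K) = 24 + 6*N (G(N, K) = -6*(-4 - N) = 24 + 6*N)
V = -216 (V = ((-6 - 12)*(3 + 1/(-5 + 6)))*3 = -18*(3 + 1/1)*3 = -18*(3 + 1)*3 = -18*4*3 = -72*3 = -216)
G(-8, -14)*V = (24 + 6*(-8))*(-216) = (24 - 48)*(-216) = -24*(-216) = 5184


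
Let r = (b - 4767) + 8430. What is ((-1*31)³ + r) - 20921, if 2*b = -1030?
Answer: -47564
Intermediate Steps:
b = -515 (b = (½)*(-1030) = -515)
r = 3148 (r = (-515 - 4767) + 8430 = -5282 + 8430 = 3148)
((-1*31)³ + r) - 20921 = ((-1*31)³ + 3148) - 20921 = ((-31)³ + 3148) - 20921 = (-29791 + 3148) - 20921 = -26643 - 20921 = -47564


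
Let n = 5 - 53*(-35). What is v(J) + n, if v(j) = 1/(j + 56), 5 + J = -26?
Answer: 46501/25 ≈ 1860.0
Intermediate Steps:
J = -31 (J = -5 - 26 = -31)
v(j) = 1/(56 + j)
n = 1860 (n = 5 + 1855 = 1860)
v(J) + n = 1/(56 - 31) + 1860 = 1/25 + 1860 = 46501/25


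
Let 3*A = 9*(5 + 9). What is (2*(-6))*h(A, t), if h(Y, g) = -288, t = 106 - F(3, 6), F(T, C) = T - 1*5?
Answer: 3456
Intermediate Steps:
F(T, C) = -5 + T (F(T, C) = T - 5 = -5 + T)
A = 42 (A = (9*(5 + 9))/3 = (9*14)/3 = (1/3)*126 = 42)
t = 108 (t = 106 - (-5 + 3) = 106 - 1*(-2) = 106 + 2 = 108)
(2*(-6))*h(A, t) = (2*(-6))*(-288) = -12*(-288) = 3456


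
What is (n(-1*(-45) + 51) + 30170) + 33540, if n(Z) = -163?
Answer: 63547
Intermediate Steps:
(n(-1*(-45) + 51) + 30170) + 33540 = (-163 + 30170) + 33540 = 30007 + 33540 = 63547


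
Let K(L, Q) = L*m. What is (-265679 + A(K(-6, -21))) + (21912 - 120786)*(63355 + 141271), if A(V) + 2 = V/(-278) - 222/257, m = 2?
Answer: -722764054474331/35723 ≈ -2.0232e+10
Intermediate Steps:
K(L, Q) = 2*L (K(L, Q) = L*2 = 2*L)
A(V) = -736/257 - V/278 (A(V) = -2 + (V/(-278) - 222/257) = -2 + (V*(-1/278) - 222*1/257) = -2 + (-V/278 - 222/257) = -2 + (-222/257 - V/278) = -736/257 - V/278)
(-265679 + A(K(-6, -21))) + (21912 - 120786)*(63355 + 141271) = (-265679 + (-736/257 - (-6)/139)) + (21912 - 120786)*(63355 + 141271) = (-265679 + (-736/257 - 1/278*(-12))) - 98874*204626 = (-265679 + (-736/257 + 6/139)) - 20232191124 = (-265679 - 100762/35723) - 20232191124 = -9490951679/35723 - 20232191124 = -722764054474331/35723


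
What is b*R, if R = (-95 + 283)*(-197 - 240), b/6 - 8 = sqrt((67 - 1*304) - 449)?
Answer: -3943488 - 3450552*I*sqrt(14) ≈ -3.9435e+6 - 1.2911e+7*I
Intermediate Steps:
b = 48 + 42*I*sqrt(14) (b = 48 + 6*sqrt((67 - 1*304) - 449) = 48 + 6*sqrt((67 - 304) - 449) = 48 + 6*sqrt(-237 - 449) = 48 + 6*sqrt(-686) = 48 + 6*(7*I*sqrt(14)) = 48 + 42*I*sqrt(14) ≈ 48.0 + 157.15*I)
R = -82156 (R = 188*(-437) = -82156)
b*R = (48 + 42*I*sqrt(14))*(-82156) = -3943488 - 3450552*I*sqrt(14)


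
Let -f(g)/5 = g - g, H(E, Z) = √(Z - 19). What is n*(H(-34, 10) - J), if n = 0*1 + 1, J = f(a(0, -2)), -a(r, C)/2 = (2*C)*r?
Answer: 3*I ≈ 3.0*I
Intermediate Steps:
a(r, C) = -4*C*r (a(r, C) = -2*2*C*r = -4*C*r)
H(E, Z) = √(-19 + Z)
f(g) = 0 (f(g) = -5*(g - g) = -5*0 = 0)
J = 0
n = 1 (n = 0 + 1 = 1)
n*(H(-34, 10) - J) = 1*(√(-19 + 10) - 1*0) = 1*(√(-9) + 0) = 1*(3*I + 0) = 1*(3*I) = 3*I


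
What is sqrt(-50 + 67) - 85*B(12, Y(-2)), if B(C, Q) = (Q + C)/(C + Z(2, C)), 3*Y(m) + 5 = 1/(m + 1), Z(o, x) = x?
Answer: -425/12 + sqrt(17) ≈ -31.294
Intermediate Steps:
Y(m) = -5/3 + 1/(3*(1 + m)) (Y(m) = -5/3 + 1/(3*(m + 1)) = -5/3 + 1/(3*(1 + m)))
B(C, Q) = (C + Q)/(2*C) (B(C, Q) = (Q + C)/(C + C) = (C + Q)/((2*C)) = (C + Q)*(1/(2*C)) = (C + Q)/(2*C))
sqrt(-50 + 67) - 85*B(12, Y(-2)) = sqrt(-50 + 67) - 85*(12 + (-4 - 5*(-2))/(3*(1 - 2)))/(2*12) = sqrt(17) - 85*(12 + (1/3)*(-4 + 10)/(-1))/(2*12) = sqrt(17) - 85*(12 + (1/3)*(-1)*6)/(2*12) = sqrt(17) - 85*(12 - 2)/(2*12) = sqrt(17) - 85*10/(2*12) = sqrt(17) - 85*5/12 = sqrt(17) - 425/12 = -425/12 + sqrt(17)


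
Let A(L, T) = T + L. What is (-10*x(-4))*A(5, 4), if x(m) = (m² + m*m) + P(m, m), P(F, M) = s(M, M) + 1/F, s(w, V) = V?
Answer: -4995/2 ≈ -2497.5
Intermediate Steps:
A(L, T) = L + T
P(F, M) = M + 1/F
x(m) = m + 1/m + 2*m² (x(m) = (m² + m*m) + (m + 1/m) = (m² + m²) + (m + 1/m) = 2*m² + (m + 1/m) = m + 1/m + 2*m²)
(-10*x(-4))*A(5, 4) = (-10*(-4 + 1/(-4) + 2*(-4)²))*(5 + 4) = -10*(-4 - ¼ + 2*16)*9 = -10*(-4 - ¼ + 32)*9 = -10*111/4*9 = -555/2*9 = -4995/2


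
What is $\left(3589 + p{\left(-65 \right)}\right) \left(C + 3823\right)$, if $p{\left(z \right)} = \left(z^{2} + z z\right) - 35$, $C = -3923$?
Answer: $-1200400$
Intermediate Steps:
$p{\left(z \right)} = -35 + 2 z^{2}$ ($p{\left(z \right)} = \left(z^{2} + z^{2}\right) - 35 = 2 z^{2} - 35 = -35 + 2 z^{2}$)
$\left(3589 + p{\left(-65 \right)}\right) \left(C + 3823\right) = \left(3589 - \left(35 - 2 \left(-65\right)^{2}\right)\right) \left(-3923 + 3823\right) = \left(3589 + \left(-35 + 2 \cdot 4225\right)\right) \left(-100\right) = \left(3589 + \left(-35 + 8450\right)\right) \left(-100\right) = \left(3589 + 8415\right) \left(-100\right) = 12004 \left(-100\right) = -1200400$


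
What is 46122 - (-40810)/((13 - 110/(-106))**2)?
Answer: 12822411341/276768 ≈ 46329.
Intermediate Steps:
46122 - (-40810)/((13 - 110/(-106))**2) = 46122 - (-40810)/((13 - 110*(-1/106))**2) = 46122 - (-40810)/((13 + 55/53)**2) = 46122 - (-40810)/((744/53)**2) = 46122 - (-40810)/553536/2809 = 46122 - (-40810)*2809/553536 = 46122 - 1*(-57317645/276768) = 46122 + 57317645/276768 = 12822411341/276768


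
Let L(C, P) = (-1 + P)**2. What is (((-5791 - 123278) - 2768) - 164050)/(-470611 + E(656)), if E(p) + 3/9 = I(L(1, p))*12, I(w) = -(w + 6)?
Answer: 887661/16856950 ≈ 0.052658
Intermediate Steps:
I(w) = -6 - w (I(w) = -(6 + w) = -6 - w)
E(p) = -217/3 - 12*(-1 + p)**2 (E(p) = -1/3 + (-6 - (-1 + p)**2)*12 = -1/3 + (-72 - 12*(-1 + p)**2) = -217/3 - 12*(-1 + p)**2)
(((-5791 - 123278) - 2768) - 164050)/(-470611 + E(656)) = (((-5791 - 123278) - 2768) - 164050)/(-470611 + (-217/3 - 12*(-1 + 656)**2)) = ((-129069 - 2768) - 164050)/(-470611 + (-217/3 - 12*655**2)) = (-131837 - 164050)/(-470611 + (-217/3 - 12*429025)) = -295887/(-470611 + (-217/3 - 5148300)) = -295887/(-470611 - 15445117/3) = -295887/(-16856950/3) = -295887*(-3/16856950) = 887661/16856950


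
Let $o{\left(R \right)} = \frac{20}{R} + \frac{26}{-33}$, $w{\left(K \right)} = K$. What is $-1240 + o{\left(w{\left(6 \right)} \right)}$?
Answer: $- \frac{13612}{11} \approx -1237.5$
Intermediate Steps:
$o{\left(R \right)} = - \frac{26}{33} + \frac{20}{R}$ ($o{\left(R \right)} = \frac{20}{R} + 26 \left(- \frac{1}{33}\right) = \frac{20}{R} - \frac{26}{33} = - \frac{26}{33} + \frac{20}{R}$)
$-1240 + o{\left(w{\left(6 \right)} \right)} = -1240 - \left(\frac{26}{33} - \frac{20}{6}\right) = -1240 + \left(- \frac{26}{33} + 20 \cdot \frac{1}{6}\right) = -1240 + \left(- \frac{26}{33} + \frac{10}{3}\right) = -1240 + \frac{28}{11} = - \frac{13612}{11}$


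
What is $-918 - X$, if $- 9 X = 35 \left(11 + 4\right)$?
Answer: $- \frac{2579}{3} \approx -859.67$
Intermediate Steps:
$X = - \frac{175}{3}$ ($X = - \frac{35 \left(11 + 4\right)}{9} = - \frac{35 \cdot 15}{9} = \left(- \frac{1}{9}\right) 525 = - \frac{175}{3} \approx -58.333$)
$-918 - X = -918 - - \frac{175}{3} = -918 + \frac{175}{3} = - \frac{2579}{3}$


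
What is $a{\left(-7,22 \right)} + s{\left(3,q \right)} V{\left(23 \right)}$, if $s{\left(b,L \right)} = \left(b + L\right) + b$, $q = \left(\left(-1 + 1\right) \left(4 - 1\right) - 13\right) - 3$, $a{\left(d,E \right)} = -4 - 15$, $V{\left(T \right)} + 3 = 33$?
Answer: $-319$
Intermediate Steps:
$V{\left(T \right)} = 30$ ($V{\left(T \right)} = -3 + 33 = 30$)
$a{\left(d,E \right)} = -19$
$q = -16$ ($q = \left(0 \cdot 3 - 13\right) - 3 = \left(0 - 13\right) - 3 = -13 - 3 = -16$)
$s{\left(b,L \right)} = L + 2 b$ ($s{\left(b,L \right)} = \left(L + b\right) + b = L + 2 b$)
$a{\left(-7,22 \right)} + s{\left(3,q \right)} V{\left(23 \right)} = -19 + \left(-16 + 2 \cdot 3\right) 30 = -19 + \left(-16 + 6\right) 30 = -19 - 300 = -319$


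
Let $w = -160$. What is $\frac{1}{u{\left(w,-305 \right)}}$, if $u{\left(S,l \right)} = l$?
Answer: $- \frac{1}{305} \approx -0.0032787$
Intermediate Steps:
$\frac{1}{u{\left(w,-305 \right)}} = \frac{1}{-305} = - \frac{1}{305}$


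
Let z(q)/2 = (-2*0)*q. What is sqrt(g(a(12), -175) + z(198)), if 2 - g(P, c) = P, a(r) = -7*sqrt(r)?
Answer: sqrt(2 + 14*sqrt(3)) ≈ 5.1234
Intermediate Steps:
g(P, c) = 2 - P
z(q) = 0 (z(q) = 2*((-2*0)*q) = 2*(0*q) = 2*0 = 0)
sqrt(g(a(12), -175) + z(198)) = sqrt((2 - (-7)*sqrt(12)) + 0) = sqrt((2 - (-7)*2*sqrt(3)) + 0) = sqrt((2 - (-14)*sqrt(3)) + 0) = sqrt((2 + 14*sqrt(3)) + 0) = sqrt(2 + 14*sqrt(3))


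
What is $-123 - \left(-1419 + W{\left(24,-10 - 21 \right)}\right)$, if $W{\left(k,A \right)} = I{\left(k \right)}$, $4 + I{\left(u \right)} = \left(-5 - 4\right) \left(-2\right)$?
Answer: $1282$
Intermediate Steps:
$I{\left(u \right)} = 14$ ($I{\left(u \right)} = -4 + \left(-5 - 4\right) \left(-2\right) = -4 - -18 = -4 + 18 = 14$)
$W{\left(k,A \right)} = 14$
$-123 - \left(-1419 + W{\left(24,-10 - 21 \right)}\right) = -123 - \left(-1419 + 14\right) = -123 - -1405 = -123 + 1405 = 1282$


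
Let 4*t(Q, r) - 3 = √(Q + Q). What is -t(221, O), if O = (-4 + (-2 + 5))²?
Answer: -¾ - √442/4 ≈ -6.0060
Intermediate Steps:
O = 1 (O = (-4 + 3)² = (-1)² = 1)
t(Q, r) = ¾ + √2*√Q/4 (t(Q, r) = ¾ + √(Q + Q)/4 = ¾ + √(2*Q)/4 = ¾ + (√2*√Q)/4 = ¾ + √2*√Q/4)
-t(221, O) = -(¾ + √2*√221/4) = -(¾ + √442/4) = -¾ - √442/4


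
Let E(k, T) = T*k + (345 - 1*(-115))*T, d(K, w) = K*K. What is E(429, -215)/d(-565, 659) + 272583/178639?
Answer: 10574228582/11405206955 ≈ 0.92714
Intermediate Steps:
d(K, w) = K²
E(k, T) = 460*T + T*k (E(k, T) = T*k + (345 + 115)*T = T*k + 460*T = 460*T + T*k)
E(429, -215)/d(-565, 659) + 272583/178639 = (-215*(460 + 429))/((-565)²) + 272583/178639 = -215*889/319225 + 272583*(1/178639) = -191135*1/319225 + 272583/178639 = -38227/63845 + 272583/178639 = 10574228582/11405206955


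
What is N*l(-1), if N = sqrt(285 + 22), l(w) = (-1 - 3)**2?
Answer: 16*sqrt(307) ≈ 280.34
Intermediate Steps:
l(w) = 16 (l(w) = (-4)**2 = 16)
N = sqrt(307) ≈ 17.521
N*l(-1) = sqrt(307)*16 = 16*sqrt(307)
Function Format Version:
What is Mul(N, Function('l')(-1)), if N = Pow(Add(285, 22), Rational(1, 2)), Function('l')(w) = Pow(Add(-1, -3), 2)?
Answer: Mul(16, Pow(307, Rational(1, 2))) ≈ 280.34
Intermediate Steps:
Function('l')(w) = 16 (Function('l')(w) = Pow(-4, 2) = 16)
N = Pow(307, Rational(1, 2)) ≈ 17.521
Mul(N, Function('l')(-1)) = Mul(Pow(307, Rational(1, 2)), 16) = Mul(16, Pow(307, Rational(1, 2)))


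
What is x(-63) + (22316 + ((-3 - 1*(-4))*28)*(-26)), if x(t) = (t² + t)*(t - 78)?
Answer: -529158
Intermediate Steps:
x(t) = (-78 + t)*(t + t²) (x(t) = (t + t²)*(-78 + t) = (-78 + t)*(t + t²))
x(-63) + (22316 + ((-3 - 1*(-4))*28)*(-26)) = -63*(-78 + (-63)² - 77*(-63)) + (22316 + ((-3 - 1*(-4))*28)*(-26)) = -63*(-78 + 3969 + 4851) + (22316 + ((-3 + 4)*28)*(-26)) = -63*8742 + (22316 + (1*28)*(-26)) = -550746 + (22316 + 28*(-26)) = -550746 + (22316 - 728) = -550746 + 21588 = -529158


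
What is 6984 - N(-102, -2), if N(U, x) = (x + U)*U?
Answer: -3624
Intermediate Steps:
N(U, x) = U*(U + x) (N(U, x) = (U + x)*U = U*(U + x))
6984 - N(-102, -2) = 6984 - (-102)*(-102 - 2) = 6984 - (-102)*(-104) = 6984 - 1*10608 = 6984 - 10608 = -3624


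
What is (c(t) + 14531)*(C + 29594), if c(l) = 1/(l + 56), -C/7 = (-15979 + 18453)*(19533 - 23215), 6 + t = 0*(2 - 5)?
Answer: 4634993597297/5 ≈ 9.2700e+11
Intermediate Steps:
t = -6 (t = -6 + 0*(2 - 5) = -6 + 0*(-3) = -6 + 0 = -6)
C = 63764876 (C = -7*(-15979 + 18453)*(19533 - 23215) = -17318*(-3682) = -7*(-9109268) = 63764876)
c(l) = 1/(56 + l)
(c(t) + 14531)*(C + 29594) = (1/(56 - 6) + 14531)*(63764876 + 29594) = (1/50 + 14531)*63794470 = (726551/50)*63794470 = 4634993597297/5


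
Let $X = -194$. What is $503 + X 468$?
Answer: $-90289$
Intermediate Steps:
$503 + X 468 = 503 - 90792 = -90289$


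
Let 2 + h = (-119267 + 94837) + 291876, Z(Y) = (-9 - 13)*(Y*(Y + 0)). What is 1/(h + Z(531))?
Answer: -1/5935698 ≈ -1.6847e-7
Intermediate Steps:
Z(Y) = -22*Y² (Z(Y) = -22*Y*Y = -22*Y²)
h = 267444 (h = -2 + ((-119267 + 94837) + 291876) = -2 + (-24430 + 291876) = -2 + 267446 = 267444)
1/(h + Z(531)) = 1/(267444 - 22*531²) = 1/(267444 - 22*281961) = 1/(267444 - 6203142) = 1/(-5935698) = -1/5935698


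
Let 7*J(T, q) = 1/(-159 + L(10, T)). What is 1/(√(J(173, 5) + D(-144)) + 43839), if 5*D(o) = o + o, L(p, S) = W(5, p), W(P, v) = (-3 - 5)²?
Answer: 5830587/255607111154 - I*√1018913/255607111154 ≈ 2.2811e-5 - 3.9491e-9*I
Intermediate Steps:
W(P, v) = 64 (W(P, v) = (-8)² = 64)
L(p, S) = 64
J(T, q) = -1/665 (J(T, q) = 1/(7*(-159 + 64)) = (⅐)/(-95) = (⅐)*(-1/95) = -1/665)
D(o) = 2*o/5 (D(o) = (o + o)/5 = (2*o)/5 = 2*o/5)
1/(√(J(173, 5) + D(-144)) + 43839) = 1/(√(-1/665 + (⅖)*(-144)) + 43839) = 1/(√(-1/665 - 288/5) + 43839) = 1/(√(-7661/133) + 43839) = 1/(I*√1018913/133 + 43839) = 1/(43839 + I*√1018913/133)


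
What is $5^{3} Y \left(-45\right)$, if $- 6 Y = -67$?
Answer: $- \frac{125625}{2} \approx -62813.0$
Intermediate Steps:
$Y = \frac{67}{6}$ ($Y = \left(- \frac{1}{6}\right) \left(-67\right) = \frac{67}{6} \approx 11.167$)
$5^{3} Y \left(-45\right) = 5^{3} \cdot \frac{67}{6} \left(-45\right) = 125 \cdot \frac{67}{6} \left(-45\right) = \frac{8375}{6} \left(-45\right) = - \frac{125625}{2}$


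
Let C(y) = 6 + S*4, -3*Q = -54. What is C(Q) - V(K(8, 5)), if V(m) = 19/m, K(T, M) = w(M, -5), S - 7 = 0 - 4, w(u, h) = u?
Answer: 71/5 ≈ 14.200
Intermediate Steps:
Q = 18 (Q = -⅓*(-54) = 18)
S = 3 (S = 7 + (0 - 4) = 7 - 4 = 3)
K(T, M) = M
C(y) = 18 (C(y) = 6 + 3*4 = 6 + 12 = 18)
C(Q) - V(K(8, 5)) = 18 - 19/5 = 71/5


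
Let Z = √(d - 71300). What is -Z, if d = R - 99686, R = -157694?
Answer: -6*I*√9130 ≈ -573.31*I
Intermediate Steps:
d = -257380 (d = -157694 - 99686 = -257380)
Z = 6*I*√9130 (Z = √(-257380 - 71300) = √(-328680) = 6*I*√9130 ≈ 573.31*I)
-Z = -6*I*√9130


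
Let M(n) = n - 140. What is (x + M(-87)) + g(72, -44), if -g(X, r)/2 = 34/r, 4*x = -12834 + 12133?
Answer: -17631/44 ≈ -400.70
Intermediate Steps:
M(n) = -140 + n
x = -701/4 (x = (-12834 + 12133)/4 = (¼)*(-701) = -701/4 ≈ -175.25)
g(X, r) = -68/r
(x + M(-87)) + g(72, -44) = (-701/4 + (-140 - 87)) - 68/(-44) = (-701/4 - 227) - 68*(-1/44) = -1609/4 + 17/11 = -17631/44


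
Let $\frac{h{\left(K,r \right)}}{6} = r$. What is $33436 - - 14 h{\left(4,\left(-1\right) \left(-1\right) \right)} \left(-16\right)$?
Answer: $32092$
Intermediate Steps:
$h{\left(K,r \right)} = 6 r$
$33436 - - 14 h{\left(4,\left(-1\right) \left(-1\right) \right)} \left(-16\right) = 33436 - - 14 \cdot 6 \left(\left(-1\right) \left(-1\right)\right) \left(-16\right) = 33436 - - 14 \cdot 6 \cdot 1 \left(-16\right) = 33436 - \left(-14\right) 6 \left(-16\right) = 33436 - \left(-84\right) \left(-16\right) = 33436 - 1344 = 32092$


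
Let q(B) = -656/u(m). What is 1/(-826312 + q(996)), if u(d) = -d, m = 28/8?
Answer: -7/5782872 ≈ -1.2105e-6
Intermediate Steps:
m = 7/2 (m = 28*(⅛) = 7/2 ≈ 3.5000)
q(B) = 1312/7 (q(B) = -656/((-1*7/2)) = -656/(-7/2) = -656*(-2/7) = 1312/7)
1/(-826312 + q(996)) = 1/(-826312 + 1312/7) = 1/(-5782872/7) = -7/5782872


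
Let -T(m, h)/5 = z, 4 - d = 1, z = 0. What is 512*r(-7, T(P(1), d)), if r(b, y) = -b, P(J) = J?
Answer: 3584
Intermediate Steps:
d = 3 (d = 4 - 1*1 = 4 - 1 = 3)
T(m, h) = 0 (T(m, h) = -5*0 = 0)
512*r(-7, T(P(1), d)) = 512*(-1*(-7)) = 512*7 = 3584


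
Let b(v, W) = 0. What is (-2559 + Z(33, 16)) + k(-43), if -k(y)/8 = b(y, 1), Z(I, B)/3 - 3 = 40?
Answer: -2430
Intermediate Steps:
Z(I, B) = 129 (Z(I, B) = 9 + 3*40 = 9 + 120 = 129)
k(y) = 0 (k(y) = -8*0 = 0)
(-2559 + Z(33, 16)) + k(-43) = (-2559 + 129) + 0 = -2430 + 0 = -2430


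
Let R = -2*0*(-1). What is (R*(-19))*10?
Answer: 0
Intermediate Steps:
R = 0 (R = 0*(-1) = 0)
(R*(-19))*10 = (0*(-19))*10 = 0*10 = 0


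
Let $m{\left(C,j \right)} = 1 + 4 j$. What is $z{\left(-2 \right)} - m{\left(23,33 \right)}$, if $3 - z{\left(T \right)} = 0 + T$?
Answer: $-128$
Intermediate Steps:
$z{\left(T \right)} = 3 - T$ ($z{\left(T \right)} = 3 - \left(0 + T\right) = 3 - T$)
$z{\left(-2 \right)} - m{\left(23,33 \right)} = \left(3 - -2\right) - \left(1 + 4 \cdot 33\right) = \left(3 + 2\right) - \left(1 + 132\right) = 5 - 133 = -128$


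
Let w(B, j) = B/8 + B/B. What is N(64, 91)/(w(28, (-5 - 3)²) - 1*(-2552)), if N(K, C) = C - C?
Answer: 0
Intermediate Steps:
w(B, j) = 1 + B/8 (w(B, j) = B*(⅛) + 1 = B/8 + 1 = 1 + B/8)
N(K, C) = 0
N(64, 91)/(w(28, (-5 - 3)²) - 1*(-2552)) = 0/((1 + (⅛)*28) - 1*(-2552)) = 0/((1 + 7/2) + 2552) = 0/(9/2 + 2552) = 0/(5113/2) = 0*(2/5113) = 0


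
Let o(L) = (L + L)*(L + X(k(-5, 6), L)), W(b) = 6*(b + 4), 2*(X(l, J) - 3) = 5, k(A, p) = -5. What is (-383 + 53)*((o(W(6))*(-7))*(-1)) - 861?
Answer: -18157461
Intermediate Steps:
X(l, J) = 11/2 (X(l, J) = 3 + (1/2)*5 = 3 + 5/2 = 11/2)
W(b) = 24 + 6*b (W(b) = 6*(4 + b) = 24 + 6*b)
o(L) = 2*L*(11/2 + L) (o(L) = (L + L)*(L + 11/2) = (2*L)*(11/2 + L) = 2*L*(11/2 + L))
(-383 + 53)*((o(W(6))*(-7))*(-1)) - 861 = (-383 + 53)*((((24 + 6*6)*(11 + 2*(24 + 6*6)))*(-7))*(-1)) - 861 = -330*((24 + 36)*(11 + 2*(24 + 36)))*(-7)*(-1) - 861 = -330*(60*(11 + 2*60))*(-7)*(-1) - 861 = -330*(60*(11 + 120))*(-7)*(-1) - 861 = -330*(60*131)*(-7)*(-1) - 861 = -330*7860*(-7)*(-1) - 861 = -(-18156600)*(-1) - 861 = -330*55020 - 861 = -18156600 - 861 = -18157461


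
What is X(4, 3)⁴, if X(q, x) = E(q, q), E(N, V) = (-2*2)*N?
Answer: 65536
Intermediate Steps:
E(N, V) = -4*N
X(q, x) = -4*q
X(4, 3)⁴ = (-4*4)⁴ = (-16)⁴ = 65536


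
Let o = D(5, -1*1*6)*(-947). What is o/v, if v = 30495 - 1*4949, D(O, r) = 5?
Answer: -4735/25546 ≈ -0.18535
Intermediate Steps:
v = 25546 (v = 30495 - 4949 = 25546)
o = -4735 (o = 5*(-947) = -4735)
o/v = -4735/25546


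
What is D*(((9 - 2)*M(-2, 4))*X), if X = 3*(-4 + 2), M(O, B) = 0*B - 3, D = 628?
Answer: 79128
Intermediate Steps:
M(O, B) = -3 (M(O, B) = 0 - 3 = -3)
X = -6 (X = 3*(-2) = -6)
D*(((9 - 2)*M(-2, 4))*X) = 628*(((9 - 2)*(-3))*(-6)) = 628*((7*(-3))*(-6)) = 628*(-21*(-6)) = 628*126 = 79128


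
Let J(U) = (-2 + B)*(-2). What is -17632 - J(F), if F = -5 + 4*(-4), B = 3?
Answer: -17630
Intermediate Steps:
F = -21 (F = -5 - 16 = -21)
J(U) = -2 (J(U) = (-2 + 3)*(-2) = 1*(-2) = -2)
-17632 - J(F) = -17632 - 1*(-2) = -17632 + 2 = -17630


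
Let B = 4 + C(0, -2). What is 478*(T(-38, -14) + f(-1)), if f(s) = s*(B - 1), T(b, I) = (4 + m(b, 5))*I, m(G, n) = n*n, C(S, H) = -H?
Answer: -196458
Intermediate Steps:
m(G, n) = n**2
B = 6 (B = 4 - 1*(-2) = 4 + 2 = 6)
T(b, I) = 29*I (T(b, I) = (4 + 5**2)*I = (4 + 25)*I = 29*I)
f(s) = 5*s (f(s) = s*(6 - 1) = s*5 = 5*s)
478*(T(-38, -14) + f(-1)) = 478*(29*(-14) + 5*(-1)) = 478*(-406 - 5) = 478*(-411) = -196458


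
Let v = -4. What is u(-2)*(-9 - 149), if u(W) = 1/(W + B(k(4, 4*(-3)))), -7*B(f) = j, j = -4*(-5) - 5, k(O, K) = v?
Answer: 1106/29 ≈ 38.138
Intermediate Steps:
k(O, K) = -4
j = 15 (j = 20 - 5 = 15)
B(f) = -15/7 (B(f) = -⅐*15 = -15/7)
u(W) = 1/(-15/7 + W) (u(W) = 1/(W - 15/7) = 1/(-15/7 + W))
u(-2)*(-9 - 149) = (7/(-15 + 7*(-2)))*(-9 - 149) = (7/(-15 - 14))*(-158) = (7/(-29))*(-158) = (7*(-1/29))*(-158) = -7/29*(-158) = 1106/29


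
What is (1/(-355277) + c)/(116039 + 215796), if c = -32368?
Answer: -11499605937/117893343295 ≈ -0.097542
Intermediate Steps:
(1/(-355277) + c)/(116039 + 215796) = (1/(-355277) - 32368)/(116039 + 215796) = (-1/355277 - 32368)/331835 = -11499605937/355277*1/331835 = -11499605937/117893343295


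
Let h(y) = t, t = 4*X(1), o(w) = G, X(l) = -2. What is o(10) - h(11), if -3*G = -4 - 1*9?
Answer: 37/3 ≈ 12.333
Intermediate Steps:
G = 13/3 (G = -(-4 - 1*9)/3 = -(-4 - 9)/3 = -⅓*(-13) = 13/3 ≈ 4.3333)
o(w) = 13/3
t = -8 (t = 4*(-2) = -8)
h(y) = -8
o(10) - h(11) = 13/3 - 1*(-8) = 13/3 + 8 = 37/3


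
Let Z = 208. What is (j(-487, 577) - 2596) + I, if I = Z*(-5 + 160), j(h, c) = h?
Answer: 29157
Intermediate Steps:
I = 32240 (I = 208*(-5 + 160) = 208*155 = 32240)
(j(-487, 577) - 2596) + I = (-487 - 2596) + 32240 = -3083 + 32240 = 29157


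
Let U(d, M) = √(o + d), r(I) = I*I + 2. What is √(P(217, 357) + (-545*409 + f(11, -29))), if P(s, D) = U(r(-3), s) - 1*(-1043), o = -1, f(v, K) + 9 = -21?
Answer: √(-221892 + √10) ≈ 471.05*I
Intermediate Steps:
f(v, K) = -30 (f(v, K) = -9 - 21 = -30)
r(I) = 2 + I² (r(I) = I² + 2 = 2 + I²)
U(d, M) = √(-1 + d)
P(s, D) = 1043 + √10 (P(s, D) = √(-1 + (2 + (-3)²)) - 1*(-1043) = √(-1 + (2 + 9)) + 1043 = √(-1 + 11) + 1043 = √10 + 1043 = 1043 + √10)
√(P(217, 357) + (-545*409 + f(11, -29))) = √((1043 + √10) + (-545*409 - 30)) = √((1043 + √10) + (-222905 - 30)) = √((1043 + √10) - 222935) = √(-221892 + √10)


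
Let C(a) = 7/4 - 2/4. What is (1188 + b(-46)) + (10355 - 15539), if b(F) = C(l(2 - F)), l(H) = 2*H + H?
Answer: -15979/4 ≈ -3994.8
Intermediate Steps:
l(H) = 3*H
C(a) = 5/4 (C(a) = 7*(¼) - 2*¼ = 7/4 - ½ = 5/4)
b(F) = 5/4
(1188 + b(-46)) + (10355 - 15539) = (1188 + 5/4) + (10355 - 15539) = 4757/4 - 5184 = -15979/4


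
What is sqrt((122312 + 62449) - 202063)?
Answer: I*sqrt(17302) ≈ 131.54*I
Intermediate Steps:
sqrt((122312 + 62449) - 202063) = sqrt(184761 - 202063) = sqrt(-17302) = I*sqrt(17302)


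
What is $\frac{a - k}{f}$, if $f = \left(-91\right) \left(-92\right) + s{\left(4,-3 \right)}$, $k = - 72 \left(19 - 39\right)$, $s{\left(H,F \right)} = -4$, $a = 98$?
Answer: $- \frac{671}{4184} \approx -0.16037$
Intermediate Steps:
$k = 1440$ ($k = \left(-72\right) \left(-20\right) = 1440$)
$f = 8368$ ($f = \left(-91\right) \left(-92\right) - 4 = 8372 - 4 = 8368$)
$\frac{a - k}{f} = \frac{98 - 1440}{8368} = \left(98 - 1440\right) \frac{1}{8368} = \left(-1342\right) \frac{1}{8368} = - \frac{671}{4184}$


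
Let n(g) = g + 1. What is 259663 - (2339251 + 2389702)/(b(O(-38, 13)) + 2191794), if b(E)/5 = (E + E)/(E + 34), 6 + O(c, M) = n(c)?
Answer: 5122219343311/19726576 ≈ 2.5966e+5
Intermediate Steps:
n(g) = 1 + g
O(c, M) = -5 + c (O(c, M) = -6 + (1 + c) = -5 + c)
b(E) = 10*E/(34 + E) (b(E) = 5*((E + E)/(E + 34)) = 5*((2*E)/(34 + E)) = 5*(2*E/(34 + E)) = 10*E/(34 + E))
259663 - (2339251 + 2389702)/(b(O(-38, 13)) + 2191794) = 259663 - (2339251 + 2389702)/(10*(-5 - 38)/(34 + (-5 - 38)) + 2191794) = 259663 - 4728953/(10*(-43)/(34 - 43) + 2191794) = 259663 - 4728953/(10*(-43)/(-9) + 2191794) = 259663 - 4728953/(10*(-43)*(-1/9) + 2191794) = 259663 - 4728953/(430/9 + 2191794) = 259663 - 4728953/19726576/9 = 259663 - 4728953*9/19726576 = 259663 - 1*42560577/19726576 = 259663 - 42560577/19726576 = 5122219343311/19726576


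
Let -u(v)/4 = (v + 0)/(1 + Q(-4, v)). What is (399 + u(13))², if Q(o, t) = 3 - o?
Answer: 616225/4 ≈ 1.5406e+5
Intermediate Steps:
u(v) = -v/2 (u(v) = -4*(v + 0)/(1 + (3 - 1*(-4))) = -4*v/(1 + (3 + 4)) = -4*v/(1 + 7) = -4*v/8 = -v/2)
(399 + u(13))² = (399 - ½*13)² = (399 - 13/2)² = (785/2)² = 616225/4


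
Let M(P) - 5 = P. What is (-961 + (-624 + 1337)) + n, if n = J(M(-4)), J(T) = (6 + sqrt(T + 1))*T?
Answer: -242 + sqrt(2) ≈ -240.59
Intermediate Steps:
M(P) = 5 + P
J(T) = T*(6 + sqrt(1 + T)) (J(T) = (6 + sqrt(1 + T))*T = T*(6 + sqrt(1 + T)))
n = 6 + sqrt(2) (n = (5 - 4)*(6 + sqrt(1 + (5 - 4))) = 1*(6 + sqrt(1 + 1)) = 1*(6 + sqrt(2)) = 6 + sqrt(2) ≈ 7.4142)
(-961 + (-624 + 1337)) + n = (-961 + (-624 + 1337)) + (6 + sqrt(2)) = (-961 + 713) + (6 + sqrt(2)) = -248 + (6 + sqrt(2)) = -242 + sqrt(2)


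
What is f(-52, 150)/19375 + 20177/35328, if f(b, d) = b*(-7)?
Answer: 403788767/684480000 ≈ 0.58992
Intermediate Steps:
f(b, d) = -7*b
f(-52, 150)/19375 + 20177/35328 = -7*(-52)/19375 + 20177/35328 = 364*(1/19375) + 20177*(1/35328) = 364/19375 + 20177/35328 = 403788767/684480000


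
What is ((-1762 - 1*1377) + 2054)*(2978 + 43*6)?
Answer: -3511060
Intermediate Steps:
((-1762 - 1*1377) + 2054)*(2978 + 43*6) = ((-1762 - 1377) + 2054)*(2978 + 258) = (-3139 + 2054)*3236 = -1085*3236 = -3511060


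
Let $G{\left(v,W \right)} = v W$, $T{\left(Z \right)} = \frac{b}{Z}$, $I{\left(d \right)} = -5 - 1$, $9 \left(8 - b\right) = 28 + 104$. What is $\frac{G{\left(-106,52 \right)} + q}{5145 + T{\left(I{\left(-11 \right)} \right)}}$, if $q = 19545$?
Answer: $\frac{126297}{46315} \approx 2.7269$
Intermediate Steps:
$b = - \frac{20}{3}$ ($b = 8 - \frac{28 + 104}{9} = 8 - \frac{44}{3} = - \frac{20}{3} \approx -6.6667$)
$I{\left(d \right)} = -6$
$T{\left(Z \right)} = - \frac{20}{3 Z}$
$G{\left(v,W \right)} = W v$
$\frac{G{\left(-106,52 \right)} + q}{5145 + T{\left(I{\left(-11 \right)} \right)}} = \frac{52 \left(-106\right) + 19545}{5145 - \frac{20}{3 \left(-6\right)}} = \frac{-5512 + 19545}{5145 - - \frac{10}{9}} = \frac{14033}{5145 + \frac{10}{9}} = \frac{14033}{\frac{46315}{9}} = 14033 \cdot \frac{9}{46315} = \frac{126297}{46315}$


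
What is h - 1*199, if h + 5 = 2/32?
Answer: -3263/16 ≈ -203.94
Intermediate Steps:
h = -79/16 (h = -5 + 2/32 = -5 + 2*(1/32) = -5 + 1/16 = -79/16 ≈ -4.9375)
h - 1*199 = -79/16 - 1*199 = -79/16 - 199 = -3263/16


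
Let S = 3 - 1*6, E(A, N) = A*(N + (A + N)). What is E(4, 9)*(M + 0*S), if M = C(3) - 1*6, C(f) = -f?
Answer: -792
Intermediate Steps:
E(A, N) = A*(A + 2*N)
S = -3 (S = 3 - 6 = -3)
M = -9 (M = -1*3 - 1*6 = -3 - 6 = -9)
E(4, 9)*(M + 0*S) = (4*(4 + 2*9))*(-9 + 0*(-3)) = (4*(4 + 18))*(-9 + 0) = (4*22)*(-9) = 88*(-9) = -792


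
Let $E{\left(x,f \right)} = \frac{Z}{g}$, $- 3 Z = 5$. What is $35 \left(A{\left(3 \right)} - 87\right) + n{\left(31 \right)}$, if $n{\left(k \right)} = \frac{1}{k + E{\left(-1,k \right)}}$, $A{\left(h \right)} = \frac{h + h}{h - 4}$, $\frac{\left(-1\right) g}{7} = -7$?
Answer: $- \frac{14816613}{4552} \approx -3255.0$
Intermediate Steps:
$g = 49$ ($g = \left(-7\right) \left(-7\right) = 49$)
$A{\left(h \right)} = \frac{2 h}{-4 + h}$
$Z = - \frac{5}{3}$ ($Z = \left(- \frac{1}{3}\right) 5 = - \frac{5}{3} \approx -1.6667$)
$E{\left(x,f \right)} = - \frac{5}{147}$ ($E{\left(x,f \right)} = - \frac{5}{3 \cdot 49} = \left(- \frac{5}{3}\right) \frac{1}{49} = - \frac{5}{147}$)
$n{\left(k \right)} = \frac{1}{- \frac{5}{147} + k}$ ($n{\left(k \right)} = \frac{1}{k - \frac{5}{147}} = \frac{1}{- \frac{5}{147} + k}$)
$35 \left(A{\left(3 \right)} - 87\right) + n{\left(31 \right)} = 35 \left(2 \cdot 3 \frac{1}{-4 + 3} - 87\right) + \frac{147}{-5 + 147 \cdot 31} = 35 \left(2 \cdot 3 \frac{1}{-1} - 87\right) + \frac{147}{-5 + 4557} = 35 \left(2 \cdot 3 \left(-1\right) - 87\right) + \frac{147}{4552} = 35 \left(-6 - 87\right) + 147 \cdot \frac{1}{4552} = 35 \left(-93\right) + \frac{147}{4552} = -3255 + \frac{147}{4552} = - \frac{14816613}{4552}$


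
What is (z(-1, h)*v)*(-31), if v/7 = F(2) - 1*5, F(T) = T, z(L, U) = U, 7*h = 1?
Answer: 93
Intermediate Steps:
h = ⅐ (h = (⅐)*1 = ⅐ ≈ 0.14286)
v = -21 (v = 7*(2 - 1*5) = 7*(2 - 5) = 7*(-3) = -21)
(z(-1, h)*v)*(-31) = ((⅐)*(-21))*(-31) = -3*(-31) = 93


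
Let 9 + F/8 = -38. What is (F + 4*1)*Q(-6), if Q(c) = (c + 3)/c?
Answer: -186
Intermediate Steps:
F = -376 (F = -72 + 8*(-38) = -72 - 304 = -376)
Q(c) = (3 + c)/c
(F + 4*1)*Q(-6) = (-376 + 4*1)*((3 - 6)/(-6)) = (-376 + 4)*(-1/6*(-3)) = -372*1/2 = -186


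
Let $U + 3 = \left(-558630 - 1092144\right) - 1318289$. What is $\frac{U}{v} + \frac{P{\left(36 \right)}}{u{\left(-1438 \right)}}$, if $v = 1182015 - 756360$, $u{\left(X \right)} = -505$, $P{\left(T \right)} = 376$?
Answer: $- \frac{331884922}{42991155} \approx -7.7198$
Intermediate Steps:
$U = -2969066$ ($U = -3 - 2969063 = -2969066$)
$v = 425655$ ($v = 1182015 - 756360 = 425655$)
$\frac{U}{v} + \frac{P{\left(36 \right)}}{u{\left(-1438 \right)}} = - \frac{2969066}{425655} + \frac{376}{-505} = \left(-2969066\right) \frac{1}{425655} + 376 \left(- \frac{1}{505}\right) = - \frac{2969066}{425655} - \frac{376}{505} = - \frac{331884922}{42991155}$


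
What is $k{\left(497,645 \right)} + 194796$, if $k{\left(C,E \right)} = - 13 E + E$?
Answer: $187056$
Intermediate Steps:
$k{\left(C,E \right)} = - 12 E$
$k{\left(497,645 \right)} + 194796 = \left(-12\right) 645 + 194796 = -7740 + 194796 = 187056$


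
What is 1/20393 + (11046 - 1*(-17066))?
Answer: 573288017/20393 ≈ 28112.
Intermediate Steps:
1/20393 + (11046 - 1*(-17066)) = 1/20393 + (11046 + 17066) = 1/20393 + 28112 = 573288017/20393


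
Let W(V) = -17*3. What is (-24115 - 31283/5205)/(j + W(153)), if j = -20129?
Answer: 62774929/52518450 ≈ 1.1953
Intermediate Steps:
W(V) = -51
(-24115 - 31283/5205)/(j + W(153)) = (-24115 - 31283/5205)/(-20129 - 51) = (-24115 - 31283*1/5205)/(-20180) = (-24115 - 31283/5205)*(-1/20180) = -125549858/5205*(-1/20180) = 62774929/52518450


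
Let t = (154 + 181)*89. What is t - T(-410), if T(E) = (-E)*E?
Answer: 197915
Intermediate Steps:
T(E) = -E**2
t = 29815 (t = 335*89 = 29815)
t - T(-410) = 29815 - (-1)*(-410)**2 = 29815 - (-1)*168100 = 29815 - 1*(-168100) = 29815 + 168100 = 197915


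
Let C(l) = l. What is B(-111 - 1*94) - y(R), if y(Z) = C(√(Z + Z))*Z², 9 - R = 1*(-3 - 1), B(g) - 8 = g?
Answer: -197 - 169*√26 ≈ -1058.7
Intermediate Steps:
B(g) = 8 + g
R = 13 (R = 9 - (-3 - 1) = 9 - (-4) = 9 - 1*(-4) = 9 + 4 = 13)
y(Z) = √2*Z^(5/2) (y(Z) = √(Z + Z)*Z² = √(2*Z)*Z² = (√2*√Z)*Z² = √2*Z^(5/2))
B(-111 - 1*94) - y(R) = (8 + (-111 - 1*94)) - √2*13^(5/2) = (8 + (-111 - 94)) - √2*169*√13 = (8 - 205) - 169*√26 = -197 - 169*√26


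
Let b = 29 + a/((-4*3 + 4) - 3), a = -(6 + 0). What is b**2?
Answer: 105625/121 ≈ 872.93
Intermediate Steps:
a = -6 (a = -1*6 = -6)
b = 325/11 (b = 29 - 6/((-4*3 + 4) - 3) = 29 - 6/((-12 + 4) - 3) = 29 - 6/(-8 - 3) = 29 - 6/(-11) = 29 - 6*(-1/11) = 29 + 6/11 = 325/11 ≈ 29.545)
b**2 = (325/11)**2 = 105625/121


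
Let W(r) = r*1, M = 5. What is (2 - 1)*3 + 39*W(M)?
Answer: 198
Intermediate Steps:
W(r) = r
(2 - 1)*3 + 39*W(M) = (2 - 1)*3 + 39*5 = 1*3 + 195 = 3 + 195 = 198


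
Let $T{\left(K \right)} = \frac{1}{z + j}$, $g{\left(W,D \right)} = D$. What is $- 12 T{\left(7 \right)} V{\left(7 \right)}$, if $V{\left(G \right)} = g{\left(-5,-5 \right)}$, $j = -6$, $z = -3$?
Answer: $- \frac{20}{3} \approx -6.6667$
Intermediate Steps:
$V{\left(G \right)} = -5$
$T{\left(K \right)} = - \frac{1}{9}$ ($T{\left(K \right)} = \frac{1}{-3 - 6} = \frac{1}{-9} = - \frac{1}{9}$)
$- 12 T{\left(7 \right)} V{\left(7 \right)} = \left(-12\right) \left(- \frac{1}{9}\right) \left(-5\right) = \frac{4}{3} \left(-5\right) = - \frac{20}{3}$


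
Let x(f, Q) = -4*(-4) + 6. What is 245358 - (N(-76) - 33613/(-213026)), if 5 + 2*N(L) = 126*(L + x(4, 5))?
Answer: 26496423356/106513 ≈ 2.4876e+5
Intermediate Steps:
x(f, Q) = 22 (x(f, Q) = 16 + 6 = 22)
N(L) = 2767/2 + 63*L (N(L) = -5/2 + (126*(L + 22))/2 = -5/2 + (126*(22 + L))/2 = -5/2 + (2772 + 126*L)/2 = -5/2 + (1386 + 63*L) = 2767/2 + 63*L)
245358 - (N(-76) - 33613/(-213026)) = 245358 - ((2767/2 + 63*(-76)) - 33613/(-213026)) = 245358 - ((2767/2 - 4788) - 33613*(-1/213026)) = 245358 - (-6809/2 + 33613/213026) = 245358 - 1*(-362606702/106513) = 245358 + 362606702/106513 = 26496423356/106513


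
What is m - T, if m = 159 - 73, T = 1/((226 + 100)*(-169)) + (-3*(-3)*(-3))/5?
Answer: 25177963/275470 ≈ 91.400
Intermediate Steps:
T = -1487543/275470 (T = -1/169/326 + (9*(-3))*(⅕) = (1/326)*(-1/169) - 27*⅕ = -1/55094 - 27/5 = -1487543/275470 ≈ -5.4000)
m = 86
m - T = 86 - 1*(-1487543/275470) = 86 + 1487543/275470 = 25177963/275470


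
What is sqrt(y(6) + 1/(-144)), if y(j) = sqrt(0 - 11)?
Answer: sqrt(-1 + 144*I*sqrt(11))/12 ≈ 1.2864 + 1.2891*I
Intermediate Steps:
y(j) = I*sqrt(11) (y(j) = sqrt(-11) = I*sqrt(11))
sqrt(y(6) + 1/(-144)) = sqrt(I*sqrt(11) + 1/(-144)) = sqrt(I*sqrt(11) - 1/144) = sqrt(-1/144 + I*sqrt(11))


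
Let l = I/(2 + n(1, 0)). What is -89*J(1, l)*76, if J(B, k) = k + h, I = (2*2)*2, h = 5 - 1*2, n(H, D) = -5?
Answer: -6764/3 ≈ -2254.7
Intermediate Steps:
h = 3 (h = 5 - 2 = 3)
I = 8 (I = 4*2 = 8)
l = -8/3 (l = 8/(2 - 5) = 8/(-3) = -⅓*8 = -8/3 ≈ -2.6667)
J(B, k) = 3 + k (J(B, k) = k + 3 = 3 + k)
-89*J(1, l)*76 = -89*(3 - 8/3)*76 = -89*⅓*76 = -89/3*76 = -6764/3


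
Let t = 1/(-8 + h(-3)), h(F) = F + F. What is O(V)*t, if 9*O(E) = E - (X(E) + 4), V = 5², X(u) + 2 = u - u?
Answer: -23/126 ≈ -0.18254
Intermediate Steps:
X(u) = -2 (X(u) = -2 + (u - u) = -2 + 0 = -2)
h(F) = 2*F
V = 25
O(E) = -2/9 + E/9 (O(E) = (E - (-2 + 4))/9 = (E - 1*2)/9 = (E - 2)/9 = (-2 + E)/9 = -2/9 + E/9)
t = -1/14 (t = 1/(-8 + 2*(-3)) = 1/(-8 - 6) = 1/(-14) = -1/14 ≈ -0.071429)
O(V)*t = (-2/9 + (⅑)*25)*(-1/14) = (-2/9 + 25/9)*(-1/14) = (23/9)*(-1/14) = -23/126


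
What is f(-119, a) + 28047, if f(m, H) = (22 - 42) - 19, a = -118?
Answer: 28008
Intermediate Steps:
f(m, H) = -39 (f(m, H) = -20 - 19 = -39)
f(-119, a) + 28047 = -39 + 28047 = 28008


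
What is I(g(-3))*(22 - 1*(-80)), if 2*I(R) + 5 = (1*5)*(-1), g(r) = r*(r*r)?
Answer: -510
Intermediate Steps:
g(r) = r³ (g(r) = r*r² = r³)
I(R) = -5 (I(R) = -5/2 + ((1*5)*(-1))/2 = -5/2 + (5*(-1))/2 = -5/2 + (½)*(-5) = -5/2 - 5/2 = -5)
I(g(-3))*(22 - 1*(-80)) = -5*(22 - 1*(-80)) = -5*(22 + 80) = -5*102 = -510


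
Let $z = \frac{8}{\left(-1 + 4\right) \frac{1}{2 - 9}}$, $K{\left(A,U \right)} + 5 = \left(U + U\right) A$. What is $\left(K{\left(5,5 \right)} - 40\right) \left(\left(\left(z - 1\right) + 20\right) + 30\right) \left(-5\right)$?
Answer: $- \frac{2275}{3} \approx -758.33$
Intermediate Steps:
$K{\left(A,U \right)} = -5 + 2 A U$ ($K{\left(A,U \right)} = -5 + \left(U + U\right) A = -5 + 2 U A = -5 + 2 A U$)
$z = - \frac{56}{3}$ ($z = \frac{8}{3 \frac{1}{-7}} = \frac{8}{3 \left(- \frac{1}{7}\right)} = \frac{8}{- \frac{3}{7}} = 8 \left(- \frac{7}{3}\right) = - \frac{56}{3} \approx -18.667$)
$\left(K{\left(5,5 \right)} - 40\right) \left(\left(\left(z - 1\right) + 20\right) + 30\right) \left(-5\right) = \left(\left(-5 + 2 \cdot 5 \cdot 5\right) - 40\right) \left(\left(\left(- \frac{56}{3} - 1\right) + 20\right) + 30\right) \left(-5\right) = \left(\left(-5 + 50\right) - 40\right) \left(\left(- \frac{59}{3} + 20\right) + 30\right) \left(-5\right) = \left(45 - 40\right) \left(\frac{1}{3} + 30\right) \left(-5\right) = 5 \cdot \frac{91}{3} \left(-5\right) = \frac{455}{3} \left(-5\right) = - \frac{2275}{3}$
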